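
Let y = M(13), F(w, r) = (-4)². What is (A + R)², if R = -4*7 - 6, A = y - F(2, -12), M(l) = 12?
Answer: 1444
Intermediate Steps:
F(w, r) = 16
y = 12
A = -4 (A = 12 - 1*16 = 12 - 16 = -4)
R = -34 (R = -28 - 6 = -34)
(A + R)² = (-4 - 34)² = (-38)² = 1444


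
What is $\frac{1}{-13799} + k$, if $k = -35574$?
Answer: $- \frac{490885627}{13799} \approx -35574.0$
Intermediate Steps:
$\frac{1}{-13799} + k = \frac{1}{-13799} - 35574 = - \frac{1}{13799} - 35574 = - \frac{490885627}{13799}$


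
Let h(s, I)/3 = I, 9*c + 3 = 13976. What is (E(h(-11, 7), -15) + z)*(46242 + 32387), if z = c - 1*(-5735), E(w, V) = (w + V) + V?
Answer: 5150749903/9 ≈ 5.7231e+8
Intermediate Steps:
c = 13973/9 (c = -⅓ + (⅑)*13976 = -⅓ + 13976/9 = 13973/9 ≈ 1552.6)
h(s, I) = 3*I
E(w, V) = w + 2*V (E(w, V) = (V + w) + V = w + 2*V)
z = 65588/9 (z = 13973/9 - 1*(-5735) = 13973/9 + 5735 = 65588/9 ≈ 7287.6)
(E(h(-11, 7), -15) + z)*(46242 + 32387) = ((3*7 + 2*(-15)) + 65588/9)*(46242 + 32387) = ((21 - 30) + 65588/9)*78629 = (-9 + 65588/9)*78629 = (65507/9)*78629 = 5150749903/9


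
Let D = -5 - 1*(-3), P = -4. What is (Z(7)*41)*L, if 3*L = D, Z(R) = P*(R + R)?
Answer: 4592/3 ≈ 1530.7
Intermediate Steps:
D = -2 (D = -5 + 3 = -2)
Z(R) = -8*R (Z(R) = -4*(R + R) = -8*R)
L = -2/3 (L = (1/3)*(-2) = -2/3 ≈ -0.66667)
(Z(7)*41)*L = (-8*7*41)*(-2/3) = -56*41*(-2/3) = -2296*(-2/3) = 4592/3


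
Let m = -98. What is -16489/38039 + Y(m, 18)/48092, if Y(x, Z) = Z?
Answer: -396152143/914685794 ≈ -0.43310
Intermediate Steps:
-16489/38039 + Y(m, 18)/48092 = -16489/38039 + 18/48092 = -16489*1/38039 + 18*(1/48092) = -16489/38039 + 9/24046 = -396152143/914685794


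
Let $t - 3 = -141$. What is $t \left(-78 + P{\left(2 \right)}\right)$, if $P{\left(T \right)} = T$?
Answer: $10488$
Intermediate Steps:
$t = -138$ ($t = 3 - 141 = -138$)
$t \left(-78 + P{\left(2 \right)}\right) = - 138 \left(-78 + 2\right) = \left(-138\right) \left(-76\right) = 10488$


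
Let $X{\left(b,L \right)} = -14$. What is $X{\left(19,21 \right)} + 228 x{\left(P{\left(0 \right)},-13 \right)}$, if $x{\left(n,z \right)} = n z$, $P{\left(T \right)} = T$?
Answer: $-14$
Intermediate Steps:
$X{\left(19,21 \right)} + 228 x{\left(P{\left(0 \right)},-13 \right)} = -14 + 228 \cdot 0 \left(-13\right) = -14 + 228 \cdot 0 = -14 + 0 = -14$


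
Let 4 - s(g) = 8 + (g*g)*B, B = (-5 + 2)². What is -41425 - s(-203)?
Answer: 329460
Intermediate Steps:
B = 9 (B = (-3)² = 9)
s(g) = -4 - 9*g² (s(g) = 4 - (8 + (g*g)*9) = 4 - (8 + g²*9) = 4 - (8 + 9*g²) = 4 + (-8 - 9*g²) = -4 - 9*g²)
-41425 - s(-203) = -41425 - (-4 - 9*(-203)²) = -41425 - (-4 - 9*41209) = -41425 - (-4 - 370881) = -41425 - 1*(-370885) = -41425 + 370885 = 329460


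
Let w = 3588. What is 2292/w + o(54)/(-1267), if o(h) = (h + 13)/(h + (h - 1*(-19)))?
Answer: 30713586/48111791 ≈ 0.63838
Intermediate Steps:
o(h) = (13 + h)/(19 + 2*h) (o(h) = (13 + h)/(h + (h + 19)) = (13 + h)/(h + (19 + h)) = (13 + h)/(19 + 2*h))
2292/w + o(54)/(-1267) = 2292/3588 + ((13 + 54)/(19 + 2*54))/(-1267) = 2292*(1/3588) + (67/(19 + 108))*(-1/1267) = 191/299 + (67/127)*(-1/1267) = 191/299 - 67/160909 = 30713586/48111791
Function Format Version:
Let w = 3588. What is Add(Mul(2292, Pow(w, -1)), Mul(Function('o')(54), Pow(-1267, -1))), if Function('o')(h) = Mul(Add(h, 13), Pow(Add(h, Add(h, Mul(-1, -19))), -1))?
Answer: Rational(30713586, 48111791) ≈ 0.63838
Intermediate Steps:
Function('o')(h) = Mul(Pow(Add(19, Mul(2, h)), -1), Add(13, h)) (Function('o')(h) = Mul(Add(13, h), Pow(Add(h, Add(h, 19)), -1)) = Mul(Add(13, h), Pow(Add(h, Add(19, h)), -1)) = Mul(Add(13, h), Pow(Add(19, Mul(2, h)), -1)) = Mul(Pow(Add(19, Mul(2, h)), -1), Add(13, h)))
Add(Mul(2292, Pow(w, -1)), Mul(Function('o')(54), Pow(-1267, -1))) = Add(Mul(2292, Pow(3588, -1)), Mul(Mul(Pow(Add(19, Mul(2, 54)), -1), Add(13, 54)), Pow(-1267, -1))) = Add(Mul(2292, Rational(1, 3588)), Mul(Mul(Pow(Add(19, 108), -1), 67), Rational(-1, 1267))) = Add(Rational(191, 299), Mul(Mul(Pow(127, -1), 67), Rational(-1, 1267))) = Add(Rational(191, 299), Mul(Mul(Rational(1, 127), 67), Rational(-1, 1267))) = Add(Rational(191, 299), Mul(Rational(67, 127), Rational(-1, 1267))) = Add(Rational(191, 299), Rational(-67, 160909)) = Rational(30713586, 48111791)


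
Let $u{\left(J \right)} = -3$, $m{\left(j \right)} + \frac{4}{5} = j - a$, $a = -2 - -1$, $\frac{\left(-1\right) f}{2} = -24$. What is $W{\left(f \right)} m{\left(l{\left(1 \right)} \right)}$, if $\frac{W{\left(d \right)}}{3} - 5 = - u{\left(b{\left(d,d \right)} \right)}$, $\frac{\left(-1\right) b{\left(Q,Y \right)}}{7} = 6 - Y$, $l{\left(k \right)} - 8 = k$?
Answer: $\frac{1104}{5} \approx 220.8$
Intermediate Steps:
$f = 48$ ($f = \left(-2\right) \left(-24\right) = 48$)
$l{\left(k \right)} = 8 + k$
$b{\left(Q,Y \right)} = -42 + 7 Y$ ($b{\left(Q,Y \right)} = - 7 \left(6 - Y\right) = -42 + 7 Y$)
$a = -1$ ($a = -2 + 1 = -1$)
$m{\left(j \right)} = \frac{1}{5} + j$ ($m{\left(j \right)} = - \frac{4}{5} + \left(j - -1\right) = - \frac{4}{5} + \left(j + 1\right) = - \frac{4}{5} + \left(1 + j\right) = \frac{1}{5} + j$)
$W{\left(d \right)} = 24$ ($W{\left(d \right)} = 15 + 3 \left(\left(-1\right) \left(-3\right)\right) = 15 + 3 \cdot 3 = 15 + 9 = 24$)
$W{\left(f \right)} m{\left(l{\left(1 \right)} \right)} = 24 \left(\frac{1}{5} + \left(8 + 1\right)\right) = 24 \left(\frac{1}{5} + 9\right) = 24 \cdot \frac{46}{5} = \frac{1104}{5}$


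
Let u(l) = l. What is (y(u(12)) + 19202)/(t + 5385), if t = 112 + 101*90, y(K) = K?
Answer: 19214/14587 ≈ 1.3172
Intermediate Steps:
t = 9202 (t = 112 + 9090 = 9202)
(y(u(12)) + 19202)/(t + 5385) = (12 + 19202)/(9202 + 5385) = 19214/14587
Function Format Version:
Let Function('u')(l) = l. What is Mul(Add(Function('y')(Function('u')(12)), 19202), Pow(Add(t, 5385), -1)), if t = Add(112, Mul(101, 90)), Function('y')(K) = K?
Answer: Rational(19214, 14587) ≈ 1.3172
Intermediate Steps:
t = 9202 (t = Add(112, 9090) = 9202)
Mul(Add(Function('y')(Function('u')(12)), 19202), Pow(Add(t, 5385), -1)) = Mul(Add(12, 19202), Pow(Add(9202, 5385), -1)) = Mul(19214, Pow(14587, -1)) = Mul(19214, Rational(1, 14587)) = Rational(19214, 14587)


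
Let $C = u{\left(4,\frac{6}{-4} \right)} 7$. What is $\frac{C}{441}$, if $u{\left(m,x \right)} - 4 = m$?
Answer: $\frac{8}{63} \approx 0.12698$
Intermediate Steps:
$u{\left(m,x \right)} = 4 + m$
$C = 56$ ($C = \left(4 + 4\right) 7 = 8 \cdot 7 = 56$)
$\frac{C}{441} = \frac{56}{441} = 56 \cdot \frac{1}{441} = \frac{8}{63}$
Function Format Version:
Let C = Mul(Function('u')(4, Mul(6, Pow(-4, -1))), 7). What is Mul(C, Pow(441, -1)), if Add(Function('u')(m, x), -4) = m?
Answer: Rational(8, 63) ≈ 0.12698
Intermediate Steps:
Function('u')(m, x) = Add(4, m)
C = 56 (C = Mul(Add(4, 4), 7) = Mul(8, 7) = 56)
Mul(C, Pow(441, -1)) = Mul(56, Pow(441, -1)) = Mul(56, Rational(1, 441)) = Rational(8, 63)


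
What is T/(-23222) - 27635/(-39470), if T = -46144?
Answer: 246304365/91657234 ≈ 2.6872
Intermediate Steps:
T/(-23222) - 27635/(-39470) = -46144/(-23222) - 27635/(-39470) = -46144*(-1/23222) - 27635*(-1/39470) = 23072/11611 + 5527/7894 = 246304365/91657234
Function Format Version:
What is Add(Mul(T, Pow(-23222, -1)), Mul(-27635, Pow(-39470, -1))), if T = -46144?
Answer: Rational(246304365, 91657234) ≈ 2.6872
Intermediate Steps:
Add(Mul(T, Pow(-23222, -1)), Mul(-27635, Pow(-39470, -1))) = Add(Mul(-46144, Pow(-23222, -1)), Mul(-27635, Pow(-39470, -1))) = Add(Mul(-46144, Rational(-1, 23222)), Mul(-27635, Rational(-1, 39470))) = Add(Rational(23072, 11611), Rational(5527, 7894)) = Rational(246304365, 91657234)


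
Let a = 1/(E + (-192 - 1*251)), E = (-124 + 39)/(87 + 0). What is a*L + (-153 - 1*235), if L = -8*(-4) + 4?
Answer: -7495010/19313 ≈ -388.08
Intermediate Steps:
E = -85/87 ≈ -0.97701
L = 36 (L = 32 + 4 = 36)
a = -87/38626 (a = 1/(-85/87 + (-192 - 1*251)) = 1/(-85/87 + (-192 - 251)) = 1/(-85/87 - 443) = 1/(-38626/87) = -87/38626 ≈ -0.0022524)
a*L + (-153 - 1*235) = -87/38626*36 + (-153 - 1*235) = -1566/19313 + (-153 - 235) = -1566/19313 - 388 = -7495010/19313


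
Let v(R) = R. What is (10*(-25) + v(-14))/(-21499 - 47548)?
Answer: 24/6277 ≈ 0.0038235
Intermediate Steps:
(10*(-25) + v(-14))/(-21499 - 47548) = (10*(-25) - 14)/(-21499 - 47548) = (-250 - 14)/(-69047) = -264*(-1/69047) = 24/6277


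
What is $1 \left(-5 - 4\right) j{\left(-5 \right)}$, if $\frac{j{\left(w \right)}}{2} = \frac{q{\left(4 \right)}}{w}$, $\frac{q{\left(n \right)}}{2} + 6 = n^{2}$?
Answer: $72$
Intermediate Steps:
$q{\left(n \right)} = -12 + 2 n^{2}$
$j{\left(w \right)} = \frac{40}{w}$ ($j{\left(w \right)} = 2 \frac{-12 + 2 \cdot 4^{2}}{w} = 2 \frac{-12 + 2 \cdot 16}{w} = 2 \frac{-12 + 32}{w} = 2 \frac{20}{w} = \frac{40}{w}$)
$1 \left(-5 - 4\right) j{\left(-5 \right)} = 1 \left(-5 - 4\right) \frac{40}{-5} = 1 \left(-9\right) 40 \left(- \frac{1}{5}\right) = \left(-9\right) \left(-8\right) = 72$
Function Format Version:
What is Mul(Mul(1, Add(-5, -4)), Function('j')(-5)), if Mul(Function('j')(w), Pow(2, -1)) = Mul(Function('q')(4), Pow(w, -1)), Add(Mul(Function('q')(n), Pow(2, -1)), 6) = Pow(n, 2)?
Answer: 72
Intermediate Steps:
Function('q')(n) = Add(-12, Mul(2, Pow(n, 2)))
Function('j')(w) = Mul(40, Pow(w, -1)) (Function('j')(w) = Mul(2, Mul(Add(-12, Mul(2, Pow(4, 2))), Pow(w, -1))) = Mul(2, Mul(Add(-12, Mul(2, 16)), Pow(w, -1))) = Mul(2, Mul(Add(-12, 32), Pow(w, -1))) = Mul(2, Mul(20, Pow(w, -1))) = Mul(40, Pow(w, -1)))
Mul(Mul(1, Add(-5, -4)), Function('j')(-5)) = Mul(Mul(1, Add(-5, -4)), Mul(40, Pow(-5, -1))) = Mul(Mul(1, -9), Mul(40, Rational(-1, 5))) = Mul(-9, -8) = 72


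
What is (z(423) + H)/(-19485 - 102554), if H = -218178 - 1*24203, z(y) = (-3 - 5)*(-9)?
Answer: 242309/122039 ≈ 1.9855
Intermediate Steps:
z(y) = 72 (z(y) = -8*(-9) = 72)
H = -242381 (H = -218178 - 24203 = -242381)
(z(423) + H)/(-19485 - 102554) = (72 - 242381)/(-19485 - 102554) = -242309/(-122039) = -242309*(-1/122039) = 242309/122039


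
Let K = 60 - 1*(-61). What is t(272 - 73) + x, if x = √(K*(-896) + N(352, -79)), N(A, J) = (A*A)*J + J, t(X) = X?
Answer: 199 + I*√9896911 ≈ 199.0 + 3145.9*I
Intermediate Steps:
K = 121 (K = 60 + 61 = 121)
N(A, J) = J + J*A² (N(A, J) = A²*J + J = J*A² + J = J + J*A²)
x = I*√9896911 (x = √(121*(-896) - 79*(1 + 352²)) = √(-108416 - 79*(1 + 123904)) = √(-108416 - 79*123905) = √(-108416 - 9788495) = √(-9896911) = I*√9896911 ≈ 3145.9*I)
t(272 - 73) + x = (272 - 73) + I*√9896911 = 199 + I*√9896911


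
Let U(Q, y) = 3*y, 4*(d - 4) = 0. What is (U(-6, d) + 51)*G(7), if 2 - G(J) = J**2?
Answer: -2961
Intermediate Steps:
d = 4 (d = 4 + (1/4)*0 = 4 + 0 = 4)
G(J) = 2 - J**2
(U(-6, d) + 51)*G(7) = (3*4 + 51)*(2 - 1*7**2) = (12 + 51)*(2 - 1*49) = 63*(2 - 49) = 63*(-47) = -2961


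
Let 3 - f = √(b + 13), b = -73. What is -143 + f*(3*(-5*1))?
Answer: -188 + 30*I*√15 ≈ -188.0 + 116.19*I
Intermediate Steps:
f = 3 - 2*I*√15 (f = 3 - √(-73 + 13) = 3 - √(-60) = 3 - 2*I*√15 ≈ 3.0 - 7.746*I)
-143 + f*(3*(-5*1)) = -143 + (3 - 2*I*√15)*(3*(-5*1)) = -143 + (3 - 2*I*√15)*(3*(-5)) = -143 + (3 - 2*I*√15)*(-15) = -143 + (-45 + 30*I*√15) = -188 + 30*I*√15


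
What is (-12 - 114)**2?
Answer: 15876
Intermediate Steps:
(-12 - 114)**2 = (-126)**2 = 15876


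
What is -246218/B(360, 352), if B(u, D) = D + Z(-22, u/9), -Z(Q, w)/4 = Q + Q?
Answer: -123109/264 ≈ -466.32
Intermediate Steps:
Z(Q, w) = -8*Q (Z(Q, w) = -4*(Q + Q) = -8*Q)
B(u, D) = 176 + D (B(u, D) = D - 8*(-22) = D + 176 = 176 + D)
-246218/B(360, 352) = -246218/(176 + 352) = -246218/528 = -246218*1/528 = -123109/264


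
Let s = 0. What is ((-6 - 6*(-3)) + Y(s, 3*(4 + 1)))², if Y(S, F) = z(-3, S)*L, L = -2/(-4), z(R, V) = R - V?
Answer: 441/4 ≈ 110.25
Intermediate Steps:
L = ½ (L = -2*(-¼) = ½ ≈ 0.50000)
Y(S, F) = -3/2 - S/2 (Y(S, F) = (-3 - S)*(½) = -3/2 - S/2)
((-6 - 6*(-3)) + Y(s, 3*(4 + 1)))² = ((-6 - 6*(-3)) + (-3/2 - ½*0))² = ((-6 + 18) + (-3/2 + 0))² = (12 - 3/2)² = (21/2)² = 441/4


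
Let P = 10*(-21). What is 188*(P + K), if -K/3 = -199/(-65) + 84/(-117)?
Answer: -2652116/65 ≈ -40802.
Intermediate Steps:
K = -457/65 (K = -3*(-199/(-65) + 84/(-117)) = -3*(-199*(-1/65) + 84*(-1/117)) = -3*(199/65 - 28/39) = -3*457/195 = -457/65 ≈ -7.0308)
P = -210
188*(P + K) = 188*(-210 - 457/65) = 188*(-14107/65) = -2652116/65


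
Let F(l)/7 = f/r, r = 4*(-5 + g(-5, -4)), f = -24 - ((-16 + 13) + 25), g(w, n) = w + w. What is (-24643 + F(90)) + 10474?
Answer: -424909/30 ≈ -14164.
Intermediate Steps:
g(w, n) = 2*w
f = -46 (f = -24 - (-3 + 25) = -24 - 1*22 = -24 - 22 = -46)
r = -60 (r = 4*(-5 + 2*(-5)) = 4*(-5 - 10) = 4*(-15) = -60)
F(l) = 161/30 (F(l) = 7*(-46/(-60)) = 7*(-46*(-1/60)) = 7*(23/30) = 161/30)
(-24643 + F(90)) + 10474 = (-24643 + 161/30) + 10474 = -739129/30 + 10474 = -424909/30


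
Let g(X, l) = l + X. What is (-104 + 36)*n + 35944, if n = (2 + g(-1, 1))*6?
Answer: 35128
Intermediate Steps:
g(X, l) = X + l
n = 12 (n = (2 + (-1 + 1))*6 = (2 + 0)*6 = 2*6 = 12)
(-104 + 36)*n + 35944 = (-104 + 36)*12 + 35944 = -68*12 + 35944 = -816 + 35944 = 35128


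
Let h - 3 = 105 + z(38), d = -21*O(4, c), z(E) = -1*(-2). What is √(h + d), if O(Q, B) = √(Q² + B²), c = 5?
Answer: √(110 - 21*√41) ≈ 4.9463*I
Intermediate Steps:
z(E) = 2
O(Q, B) = √(B² + Q²)
d = -21*√41 (d = -21*√(5² + 4²) = -21*√(25 + 16) = -21*√41 ≈ -134.47)
h = 110 (h = 3 + (105 + 2) = 3 + 107 = 110)
√(h + d) = √(110 - 21*√41)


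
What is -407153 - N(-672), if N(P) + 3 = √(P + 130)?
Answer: -407150 - I*√542 ≈ -4.0715e+5 - 23.281*I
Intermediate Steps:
N(P) = -3 + √(130 + P) (N(P) = -3 + √(P + 130) = -3 + √(130 + P))
-407153 - N(-672) = -407153 - (-3 + √(130 - 672)) = -407153 - (-3 + √(-542)) = -407153 - (-3 + I*√542) = -407153 + (3 - I*√542) = -407150 - I*√542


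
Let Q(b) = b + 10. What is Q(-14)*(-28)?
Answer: 112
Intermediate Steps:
Q(b) = 10 + b
Q(-14)*(-28) = (10 - 14)*(-28) = -4*(-28) = 112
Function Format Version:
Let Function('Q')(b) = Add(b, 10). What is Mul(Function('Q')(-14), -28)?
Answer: 112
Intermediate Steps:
Function('Q')(b) = Add(10, b)
Mul(Function('Q')(-14), -28) = Mul(Add(10, -14), -28) = Mul(-4, -28) = 112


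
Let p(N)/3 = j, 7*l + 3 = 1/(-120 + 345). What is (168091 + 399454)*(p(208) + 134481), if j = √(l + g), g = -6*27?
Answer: 76324019145 + 454036*I*√111923/7 ≈ 7.6324e+10 + 2.17e+7*I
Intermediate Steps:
l = -674/1575 (l = -3/7 + 1/(7*(-120 + 345)) = -3/7 + (⅐)/225 = -3/7 + (⅐)*(1/225) = -3/7 + 1/1575 = -674/1575 ≈ -0.42794)
g = -162
j = 4*I*√111923/105 (j = √(-674/1575 - 162) = √(-255824/1575) = 4*I*√111923/105 ≈ 12.745*I)
p(N) = 4*I*√111923/35 (p(N) = 3*(4*I*√111923/105) = 4*I*√111923/35)
(168091 + 399454)*(p(208) + 134481) = (168091 + 399454)*(4*I*√111923/35 + 134481) = 567545*(134481 + 4*I*√111923/35) = 76324019145 + 454036*I*√111923/7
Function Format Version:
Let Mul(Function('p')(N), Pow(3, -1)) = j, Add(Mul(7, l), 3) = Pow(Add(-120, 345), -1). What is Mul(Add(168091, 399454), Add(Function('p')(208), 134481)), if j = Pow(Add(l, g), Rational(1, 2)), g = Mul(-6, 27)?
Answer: Add(76324019145, Mul(Rational(454036, 7), I, Pow(111923, Rational(1, 2)))) ≈ Add(7.6324e+10, Mul(2.1700e+7, I))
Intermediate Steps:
l = Rational(-674, 1575) (l = Add(Rational(-3, 7), Mul(Rational(1, 7), Pow(Add(-120, 345), -1))) = Add(Rational(-3, 7), Mul(Rational(1, 7), Pow(225, -1))) = Add(Rational(-3, 7), Mul(Rational(1, 7), Rational(1, 225))) = Add(Rational(-3, 7), Rational(1, 1575)) = Rational(-674, 1575) ≈ -0.42794)
g = -162
j = Mul(Rational(4, 105), I, Pow(111923, Rational(1, 2))) (j = Pow(Add(Rational(-674, 1575), -162), Rational(1, 2)) = Pow(Rational(-255824, 1575), Rational(1, 2)) = Mul(Rational(4, 105), I, Pow(111923, Rational(1, 2))) ≈ Mul(12.745, I))
Function('p')(N) = Mul(Rational(4, 35), I, Pow(111923, Rational(1, 2))) (Function('p')(N) = Mul(3, Mul(Rational(4, 105), I, Pow(111923, Rational(1, 2)))) = Mul(Rational(4, 35), I, Pow(111923, Rational(1, 2))))
Mul(Add(168091, 399454), Add(Function('p')(208), 134481)) = Mul(Add(168091, 399454), Add(Mul(Rational(4, 35), I, Pow(111923, Rational(1, 2))), 134481)) = Mul(567545, Add(134481, Mul(Rational(4, 35), I, Pow(111923, Rational(1, 2))))) = Add(76324019145, Mul(Rational(454036, 7), I, Pow(111923, Rational(1, 2))))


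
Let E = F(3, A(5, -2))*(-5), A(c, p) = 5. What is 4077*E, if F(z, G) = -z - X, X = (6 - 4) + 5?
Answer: 203850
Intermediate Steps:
X = 7 (X = 2 + 5 = 7)
F(z, G) = -7 - z (F(z, G) = -z - 1*7 = -z - 7 = -7 - z)
E = 50 (E = (-7 - 1*3)*(-5) = (-7 - 3)*(-5) = -10*(-5) = 50)
4077*E = 4077*50 = 203850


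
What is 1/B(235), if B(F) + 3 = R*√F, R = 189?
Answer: 1/2798142 + 21*√235/932714 ≈ 0.00034550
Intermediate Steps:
B(F) = -3 + 189*√F
1/B(235) = 1/(-3 + 189*√235)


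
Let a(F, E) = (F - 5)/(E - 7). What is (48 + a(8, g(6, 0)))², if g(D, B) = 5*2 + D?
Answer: 21025/9 ≈ 2336.1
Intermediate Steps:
g(D, B) = 10 + D
a(F, E) = (-5 + F)/(-7 + E)
(48 + a(8, g(6, 0)))² = (48 + (-5 + 8)/(-7 + (10 + 6)))² = (48 + 3/(-7 + 16))² = (48 + 3/9)² = (48 + (⅑)*3)² = (48 + ⅓)² = (145/3)² = 21025/9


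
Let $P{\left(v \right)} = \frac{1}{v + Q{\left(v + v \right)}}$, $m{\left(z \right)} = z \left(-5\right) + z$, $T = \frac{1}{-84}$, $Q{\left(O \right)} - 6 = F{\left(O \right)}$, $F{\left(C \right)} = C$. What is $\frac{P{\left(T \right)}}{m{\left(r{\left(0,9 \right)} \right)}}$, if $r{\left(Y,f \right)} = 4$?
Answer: $- \frac{7}{668} \approx -0.010479$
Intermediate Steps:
$Q{\left(O \right)} = 6 + O$
$T = - \frac{1}{84} \approx -0.011905$
$m{\left(z \right)} = - 4 z$ ($m{\left(z \right)} = - 5 z + z = - 4 z$)
$P{\left(v \right)} = \frac{1}{6 + 3 v}$ ($P{\left(v \right)} = \frac{1}{v + \left(6 + \left(v + v\right)\right)} = \frac{1}{v + \left(6 + 2 v\right)} = \frac{1}{6 + 3 v}$)
$\frac{P{\left(T \right)}}{m{\left(r{\left(0,9 \right)} \right)}} = \frac{\frac{1}{3} \frac{1}{2 - \frac{1}{84}}}{\left(-4\right) 4} = \frac{\frac{1}{3} \frac{1}{\frac{167}{84}}}{-16} = \frac{1}{3} \cdot \frac{84}{167} \left(- \frac{1}{16}\right) = \frac{28}{167} \left(- \frac{1}{16}\right) = - \frac{7}{668}$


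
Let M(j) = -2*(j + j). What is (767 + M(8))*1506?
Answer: 1106910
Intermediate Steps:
M(j) = -4*j
(767 + M(8))*1506 = (767 - 4*8)*1506 = (767 - 32)*1506 = 735*1506 = 1106910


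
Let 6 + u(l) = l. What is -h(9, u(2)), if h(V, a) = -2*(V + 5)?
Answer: 28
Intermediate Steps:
u(l) = -6 + l
h(V, a) = -10 - 2*V (h(V, a) = -2*(5 + V) = -10 - 2*V)
-h(9, u(2)) = -(-10 - 2*9) = -(-10 - 18) = -1*(-28) = 28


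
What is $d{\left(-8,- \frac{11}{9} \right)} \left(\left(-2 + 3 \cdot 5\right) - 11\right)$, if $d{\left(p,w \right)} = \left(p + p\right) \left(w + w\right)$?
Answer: $\frac{704}{9} \approx 78.222$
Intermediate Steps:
$d{\left(p,w \right)} = 4 p w$ ($d{\left(p,w \right)} = 2 p 2 w = 4 p w$)
$d{\left(-8,- \frac{11}{9} \right)} \left(\left(-2 + 3 \cdot 5\right) - 11\right) = 4 \left(-8\right) \left(- \frac{11}{9}\right) \left(\left(-2 + 3 \cdot 5\right) - 11\right) = 4 \left(-8\right) \left(\left(-11\right) \frac{1}{9}\right) \left(\left(-2 + 15\right) - 11\right) = 4 \left(-8\right) \left(- \frac{11}{9}\right) \left(13 - 11\right) = \frac{352}{9} \cdot 2 = \frac{704}{9}$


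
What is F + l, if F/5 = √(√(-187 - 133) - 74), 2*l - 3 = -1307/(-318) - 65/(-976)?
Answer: 1113703/310368 + 5*√(-74 + 8*I*√5) ≈ 8.75 + 43.32*I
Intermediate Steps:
l = 1113703/310368 (l = 3/2 + (-1307/(-318) - 65/(-976))/2 = 3/2 + (-1307*(-1/318) - 65*(-1/976))/2 = 3/2 + (1307/318 + 65/976)/2 = 3/2 + (½)*(648151/155184) = 3/2 + 648151/310368 = 1113703/310368 ≈ 3.5883)
F = 5*√(-74 + 8*I*√5) (F = 5*√(√(-187 - 133) - 74) = 5*√(√(-320) - 74) = 5*√(8*I*√5 - 74) = 5*√(-74 + 8*I*√5) ≈ 5.1617 + 43.32*I)
F + l = 5*√(-74 + 8*I*√5) + 1113703/310368 = 1113703/310368 + 5*√(-74 + 8*I*√5)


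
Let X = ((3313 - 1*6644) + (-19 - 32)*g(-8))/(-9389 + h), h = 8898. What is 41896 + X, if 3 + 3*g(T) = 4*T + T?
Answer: 20573536/491 ≈ 41901.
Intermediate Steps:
g(T) = -1 + 5*T/3 (g(T) = -1 + (4*T + T)/3 = -1 + (5*T)/3 = -1 + 5*T/3)
X = 2600/491 (X = ((3313 - 1*6644) + (-19 - 32)*(-1 + (5/3)*(-8)))/(-9389 + 8898) = ((3313 - 6644) - 51*(-1 - 40/3))/(-491) = (-3331 - 51*(-43/3))*(-1/491) = (-3331 + 731)*(-1/491) = -2600*(-1/491) = 2600/491 ≈ 5.2953)
41896 + X = 41896 + 2600/491 = 20573536/491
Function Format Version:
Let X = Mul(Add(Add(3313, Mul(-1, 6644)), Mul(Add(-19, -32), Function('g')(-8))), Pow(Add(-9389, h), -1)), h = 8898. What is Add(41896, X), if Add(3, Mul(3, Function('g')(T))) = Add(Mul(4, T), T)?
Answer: Rational(20573536, 491) ≈ 41901.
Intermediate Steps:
Function('g')(T) = Add(-1, Mul(Rational(5, 3), T)) (Function('g')(T) = Add(-1, Mul(Rational(1, 3), Add(Mul(4, T), T))) = Add(-1, Mul(Rational(1, 3), Mul(5, T))) = Add(-1, Mul(Rational(5, 3), T)))
X = Rational(2600, 491) (X = Mul(Add(Add(3313, Mul(-1, 6644)), Mul(Add(-19, -32), Add(-1, Mul(Rational(5, 3), -8)))), Pow(Add(-9389, 8898), -1)) = Mul(Add(Add(3313, -6644), Mul(-51, Add(-1, Rational(-40, 3)))), Pow(-491, -1)) = Mul(Add(-3331, Mul(-51, Rational(-43, 3))), Rational(-1, 491)) = Mul(Add(-3331, 731), Rational(-1, 491)) = Mul(-2600, Rational(-1, 491)) = Rational(2600, 491) ≈ 5.2953)
Add(41896, X) = Add(41896, Rational(2600, 491)) = Rational(20573536, 491)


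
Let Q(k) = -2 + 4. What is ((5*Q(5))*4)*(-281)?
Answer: -11240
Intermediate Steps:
Q(k) = 2
((5*Q(5))*4)*(-281) = ((5*2)*4)*(-281) = (10*4)*(-281) = 40*(-281) = -11240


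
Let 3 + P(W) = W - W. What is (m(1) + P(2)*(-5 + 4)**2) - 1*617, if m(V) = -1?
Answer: -621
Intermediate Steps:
P(W) = -3 (P(W) = -3 + (W - W) = -3 + 0 = -3)
(m(1) + P(2)*(-5 + 4)**2) - 1*617 = (-1 - 3*(-5 + 4)**2) - 1*617 = (-1 - 3*(-1)**2) - 617 = (-1 - 3*1) - 617 = (-1 - 3) - 617 = -4 - 617 = -621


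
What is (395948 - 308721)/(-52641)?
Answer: -87227/52641 ≈ -1.6570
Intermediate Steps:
(395948 - 308721)/(-52641) = 87227*(-1/52641) = -87227/52641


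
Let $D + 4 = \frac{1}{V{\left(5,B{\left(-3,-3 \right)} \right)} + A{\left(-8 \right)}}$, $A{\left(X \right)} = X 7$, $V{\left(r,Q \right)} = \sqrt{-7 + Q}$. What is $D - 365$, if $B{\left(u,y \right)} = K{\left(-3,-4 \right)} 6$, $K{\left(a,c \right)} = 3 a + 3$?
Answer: $- \frac{1173107}{3179} - \frac{i \sqrt{43}}{3179} \approx -369.02 - 0.0020627 i$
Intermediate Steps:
$K{\left(a,c \right)} = 3 + 3 a$
$B{\left(u,y \right)} = -36$ ($B{\left(u,y \right)} = \left(3 + 3 \left(-3\right)\right) 6 = \left(3 - 9\right) 6 = \left(-6\right) 6 = -36$)
$A{\left(X \right)} = 7 X$
$D = -4 + \frac{1}{-56 + i \sqrt{43}}$ ($D = -4 + \frac{1}{\sqrt{-7 - 36} + 7 \left(-8\right)} = -4 + \frac{1}{\sqrt{-43} - 56} = -4 + \frac{1}{i \sqrt{43} - 56} = -4 + \frac{1}{-56 + i \sqrt{43}} \approx -4.0176 - 0.0020627 i$)
$D - 365 = \left(- \frac{12772}{3179} - \frac{i \sqrt{43}}{3179}\right) - 365 = - \frac{1173107}{3179} - \frac{i \sqrt{43}}{3179}$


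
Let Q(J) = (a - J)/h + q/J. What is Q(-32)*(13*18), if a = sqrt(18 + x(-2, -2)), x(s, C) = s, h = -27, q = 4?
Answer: -1365/4 ≈ -341.25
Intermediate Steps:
a = 4 (a = sqrt(18 - 2) = sqrt(16) = 4)
Q(J) = -4/27 + 4/J + J/27 (Q(J) = (4 - J)/(-27) + 4/J = (4 - J)*(-1/27) + 4/J = (-4/27 + J/27) + 4/J = -4/27 + 4/J + J/27)
Q(-32)*(13*18) = ((1/27)*(108 - 32*(-4 - 32))/(-32))*(13*18) = ((1/27)*(-1/32)*(108 - 32*(-36)))*234 = ((1/27)*(-1/32)*(108 + 1152))*234 = ((1/27)*(-1/32)*1260)*234 = -35/24*234 = -1365/4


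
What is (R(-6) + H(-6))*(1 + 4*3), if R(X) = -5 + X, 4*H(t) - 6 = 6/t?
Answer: -507/4 ≈ -126.75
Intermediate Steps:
H(t) = 3/2 + 3/(2*t) (H(t) = 3/2 + (6/t)/4 = 3/2 + 3/(2*t))
(R(-6) + H(-6))*(1 + 4*3) = ((-5 - 6) + (3/2)*(1 - 6)/(-6))*(1 + 4*3) = (-11 + (3/2)*(-1/6)*(-5))*(1 + 12) = (-11 + 5/4)*13 = -39/4*13 = -507/4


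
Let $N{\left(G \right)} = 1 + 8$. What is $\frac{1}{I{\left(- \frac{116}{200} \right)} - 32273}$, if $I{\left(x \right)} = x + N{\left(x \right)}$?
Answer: $- \frac{50}{1613229} \approx -3.0994 \cdot 10^{-5}$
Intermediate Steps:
$N{\left(G \right)} = 9$
$I{\left(x \right)} = 9 + x$ ($I{\left(x \right)} = x + 9 = 9 + x$)
$\frac{1}{I{\left(- \frac{116}{200} \right)} - 32273} = \frac{1}{\left(9 - \frac{116}{200}\right) - 32273} = \frac{1}{\left(9 - \frac{29}{50}\right) - 32273} = \frac{1}{\frac{421}{50} - 32273} = \frac{1}{- \frac{1613229}{50}} = - \frac{50}{1613229}$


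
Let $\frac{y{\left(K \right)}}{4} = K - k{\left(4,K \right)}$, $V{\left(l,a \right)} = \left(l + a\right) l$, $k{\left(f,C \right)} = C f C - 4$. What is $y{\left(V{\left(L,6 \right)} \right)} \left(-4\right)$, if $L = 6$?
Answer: $330560$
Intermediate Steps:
$k{\left(f,C \right)} = -4 + f C^{2}$ ($k{\left(f,C \right)} = f C^{2} - 4 = -4 + f C^{2}$)
$V{\left(l,a \right)} = l \left(a + l\right)$ ($V{\left(l,a \right)} = \left(a + l\right) l = l \left(a + l\right)$)
$y{\left(K \right)} = 16 - 16 K^{2} + 4 K$ ($y{\left(K \right)} = 4 \left(K - \left(-4 + 4 K^{2}\right)\right) = 4 \left(4 + K - 4 K^{2}\right) = 16 - 16 K^{2} + 4 K$)
$y{\left(V{\left(L,6 \right)} \right)} \left(-4\right) = \left(16 - 16 \left(6 \left(6 + 6\right)\right)^{2} + 4 \cdot 6 \left(6 + 6\right)\right) \left(-4\right) = \left(16 - 16 \left(6 \cdot 12\right)^{2} + 4 \cdot 6 \cdot 12\right) \left(-4\right) = \left(16 - 16 \cdot 72^{2} + 4 \cdot 72\right) \left(-4\right) = \left(16 - 82944 + 288\right) \left(-4\right) = \left(-82640\right) \left(-4\right) = 330560$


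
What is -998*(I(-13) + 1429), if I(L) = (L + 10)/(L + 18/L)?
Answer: -266727476/187 ≈ -1.4264e+6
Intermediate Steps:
I(L) = (10 + L)/(L + 18/L)
-998*(I(-13) + 1429) = -998*(-13*(10 - 13)/(18 + (-13)**2) + 1429) = -998*(-13*(-3)/(18 + 169) + 1429) = -998*(-13*(-3)/187 + 1429) = -998*(-13*1/187*(-3) + 1429) = -998*(39/187 + 1429) = -998*267262/187 = -266727476/187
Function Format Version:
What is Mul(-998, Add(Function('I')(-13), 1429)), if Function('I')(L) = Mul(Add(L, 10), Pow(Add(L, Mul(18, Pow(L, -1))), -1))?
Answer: Rational(-266727476, 187) ≈ -1.4264e+6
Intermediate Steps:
Function('I')(L) = Mul(Pow(Add(L, Mul(18, Pow(L, -1))), -1), Add(10, L)) (Function('I')(L) = Mul(Add(10, L), Pow(Add(L, Mul(18, Pow(L, -1))), -1)) = Mul(Pow(Add(L, Mul(18, Pow(L, -1))), -1), Add(10, L)))
Mul(-998, Add(Function('I')(-13), 1429)) = Mul(-998, Add(Mul(-13, Pow(Add(18, Pow(-13, 2)), -1), Add(10, -13)), 1429)) = Mul(-998, Add(Mul(-13, Pow(Add(18, 169), -1), -3), 1429)) = Mul(-998, Add(Mul(-13, Pow(187, -1), -3), 1429)) = Mul(-998, Add(Mul(-13, Rational(1, 187), -3), 1429)) = Mul(-998, Add(Rational(39, 187), 1429)) = Mul(-998, Rational(267262, 187)) = Rational(-266727476, 187)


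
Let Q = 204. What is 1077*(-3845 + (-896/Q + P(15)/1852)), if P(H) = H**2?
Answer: -130522101367/31484 ≈ -4.1457e+6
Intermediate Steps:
1077*(-3845 + (-896/Q + P(15)/1852)) = 1077*(-3845 + (-896/204 + 15**2/1852)) = 1077*(-3845 + (-896*1/204 + 225*(1/1852))) = 1077*(-3845 + (-224/51 + 225/1852)) = 1077*(-3845 - 403373/94452) = 1077*(-363571313/94452) = -130522101367/31484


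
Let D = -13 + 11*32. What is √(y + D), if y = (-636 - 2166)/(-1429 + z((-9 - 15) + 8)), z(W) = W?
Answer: √2463285/85 ≈ 18.465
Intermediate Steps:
y = 2802/1445 (y = (-636 - 2166)/(-1429 + ((-9 - 15) + 8)) = -2802/(-1429 + (-24 + 8)) = -2802/(-1429 - 16) = -2802/(-1445) = -2802*(-1/1445) = 2802/1445 ≈ 1.9391)
D = 339 (D = -13 + 352 = 339)
√(y + D) = √(2802/1445 + 339) = √(492657/1445) = √2463285/85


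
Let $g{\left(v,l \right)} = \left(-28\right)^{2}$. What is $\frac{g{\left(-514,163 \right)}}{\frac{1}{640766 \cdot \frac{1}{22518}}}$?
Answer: $\frac{251180272}{11259} \approx 22309.0$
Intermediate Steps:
$g{\left(v,l \right)} = 784$
$\frac{g{\left(-514,163 \right)}}{\frac{1}{640766 \cdot \frac{1}{22518}}} = \frac{784}{\frac{1}{640766 \cdot \frac{1}{22518}}} = \frac{784}{\frac{1}{\frac{320383}{11259}}} = \frac{784}{\frac{11259}{320383}} = 784 \cdot \frac{320383}{11259} = \frac{251180272}{11259}$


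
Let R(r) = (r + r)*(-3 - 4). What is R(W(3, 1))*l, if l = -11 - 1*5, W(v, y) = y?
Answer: 224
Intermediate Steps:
R(r) = -14*r (R(r) = (2*r)*(-7) = -14*r)
l = -16 (l = -11 - 5 = -16)
R(W(3, 1))*l = -14*1*(-16) = -14*(-16) = 224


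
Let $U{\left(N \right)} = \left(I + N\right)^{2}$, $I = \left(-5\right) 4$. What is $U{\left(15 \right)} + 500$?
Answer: $525$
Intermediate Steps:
$I = -20$
$U{\left(N \right)} = \left(-20 + N\right)^{2}$
$U{\left(15 \right)} + 500 = \left(-20 + 15\right)^{2} + 500 = \left(-5\right)^{2} + 500 = 25 + 500 = 525$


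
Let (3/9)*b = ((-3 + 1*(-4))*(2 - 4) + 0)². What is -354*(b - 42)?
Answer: -193284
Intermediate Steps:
b = 588 (b = 3*((-3 + 1*(-4))*(2 - 4) + 0)² = 3*((-3 - 4)*(-2) + 0)² = 3*(-7*(-2) + 0)² = 3*(14 + 0)² = 3*14² = 3*196 = 588)
-354*(b - 42) = -354*(588 - 42) = -354*546 = -193284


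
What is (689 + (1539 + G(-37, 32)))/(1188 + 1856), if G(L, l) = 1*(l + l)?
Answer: 573/761 ≈ 0.75296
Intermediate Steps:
G(L, l) = 2*l (G(L, l) = 1*(2*l) = 2*l)
(689 + (1539 + G(-37, 32)))/(1188 + 1856) = (689 + (1539 + 2*32))/(1188 + 1856) = (689 + (1539 + 64))/3044 = (689 + 1603)*(1/3044) = 2292*(1/3044) = 573/761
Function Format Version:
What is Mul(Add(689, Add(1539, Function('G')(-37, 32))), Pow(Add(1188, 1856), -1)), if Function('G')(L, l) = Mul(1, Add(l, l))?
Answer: Rational(573, 761) ≈ 0.75296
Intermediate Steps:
Function('G')(L, l) = Mul(2, l) (Function('G')(L, l) = Mul(1, Mul(2, l)) = Mul(2, l))
Mul(Add(689, Add(1539, Function('G')(-37, 32))), Pow(Add(1188, 1856), -1)) = Mul(Add(689, Add(1539, Mul(2, 32))), Pow(Add(1188, 1856), -1)) = Mul(Add(689, Add(1539, 64)), Pow(3044, -1)) = Mul(Add(689, 1603), Rational(1, 3044)) = Mul(2292, Rational(1, 3044)) = Rational(573, 761)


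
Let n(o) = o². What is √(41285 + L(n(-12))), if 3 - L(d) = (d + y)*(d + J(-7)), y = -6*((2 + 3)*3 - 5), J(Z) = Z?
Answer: 2*√7445 ≈ 172.57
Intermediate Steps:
y = -60 (y = -6*(5*3 - 5) = -6*(15 - 5) = -6*10 = -60)
L(d) = 3 - (-60 + d)*(-7 + d) (L(d) = 3 - (d - 60)*(d - 7) = 3 - (-60 + d)*(-7 + d))
√(41285 + L(n(-12))) = √(41285 + (-417 - ((-12)²)² + 67*(-12)²)) = √(41285 + (-417 - 1*144² + 67*144)) = √(41285 + (-417 - 1*20736 + 9648)) = √(41285 + (-417 - 20736 + 9648)) = √(41285 - 11505) = √29780 = 2*√7445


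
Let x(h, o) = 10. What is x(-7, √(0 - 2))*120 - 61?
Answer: 1139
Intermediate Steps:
x(-7, √(0 - 2))*120 - 61 = 10*120 - 61 = 1200 - 61 = 1139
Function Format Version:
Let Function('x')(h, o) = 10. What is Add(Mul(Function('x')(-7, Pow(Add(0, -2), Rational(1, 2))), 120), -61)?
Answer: 1139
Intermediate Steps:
Add(Mul(Function('x')(-7, Pow(Add(0, -2), Rational(1, 2))), 120), -61) = Add(Mul(10, 120), -61) = Add(1200, -61) = 1139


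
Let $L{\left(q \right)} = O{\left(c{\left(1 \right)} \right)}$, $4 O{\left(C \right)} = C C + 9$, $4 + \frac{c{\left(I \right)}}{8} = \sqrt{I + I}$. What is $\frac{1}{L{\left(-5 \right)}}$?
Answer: $\frac{4644}{823633} + \frac{2048 \sqrt{2}}{823633} \approx 0.0091549$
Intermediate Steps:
$c{\left(I \right)} = -32 + 8 \sqrt{2} \sqrt{I}$ ($c{\left(I \right)} = -32 + 8 \sqrt{I + I} = -32 + 8 \sqrt{2 I} = -32 + 8 \sqrt{2} \sqrt{I}$)
$O{\left(C \right)} = \frac{9}{4} + \frac{C^{2}}{4}$ ($O{\left(C \right)} = \frac{C C + 9}{4} = \frac{C^{2} + 9}{4} = \frac{9 + C^{2}}{4} = \frac{9}{4} + \frac{C^{2}}{4}$)
$L{\left(q \right)} = \frac{9}{4} + \frac{\left(-32 + 8 \sqrt{2}\right)^{2}}{4}$ ($L{\left(q \right)} = \frac{9}{4} + \frac{\left(-32 + 8 \sqrt{2} \sqrt{1}\right)^{2}}{4} = \frac{9}{4} + \frac{\left(-32 + 8 \sqrt{2} \cdot 1\right)^{2}}{4} = \frac{9}{4} + \frac{\left(-32 + 8 \sqrt{2}\right)^{2}}{4}$)
$\frac{1}{L{\left(-5 \right)}} = \frac{1}{\frac{1161}{4} - 128 \sqrt{2}}$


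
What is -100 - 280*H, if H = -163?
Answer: 45540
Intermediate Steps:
-100 - 280*H = -100 - 280*(-163) = -100 + 45640 = 45540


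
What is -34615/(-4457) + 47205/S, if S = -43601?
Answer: 1298855930/194329657 ≈ 6.6838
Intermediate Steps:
-34615/(-4457) + 47205/S = -34615/(-4457) + 47205/(-43601) = -34615*(-1/4457) + 47205*(-1/43601) = 34615/4457 - 47205/43601 = 1298855930/194329657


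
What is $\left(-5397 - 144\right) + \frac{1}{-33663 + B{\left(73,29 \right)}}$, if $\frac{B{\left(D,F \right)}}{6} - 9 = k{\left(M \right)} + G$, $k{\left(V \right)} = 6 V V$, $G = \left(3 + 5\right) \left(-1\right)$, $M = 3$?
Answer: $- \frac{184698154}{33333} \approx -5541.0$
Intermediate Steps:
$G = -8$ ($G = 8 \left(-1\right) = -8$)
$k{\left(V \right)} = 6 V^{2}$
$B{\left(D,F \right)} = 330$ ($B{\left(D,F \right)} = 54 + 6 \left(6 \cdot 3^{2} - 8\right) = 54 + 6 \left(6 \cdot 9 - 8\right) = 54 + 6 \left(54 - 8\right) = 54 + 6 \cdot 46 = 54 + 276 = 330$)
$\left(-5397 - 144\right) + \frac{1}{-33663 + B{\left(73,29 \right)}} = \left(-5397 - 144\right) + \frac{1}{-33663 + 330} = -5541 + \frac{1}{-33333} = -5541 - \frac{1}{33333} = - \frac{184698154}{33333}$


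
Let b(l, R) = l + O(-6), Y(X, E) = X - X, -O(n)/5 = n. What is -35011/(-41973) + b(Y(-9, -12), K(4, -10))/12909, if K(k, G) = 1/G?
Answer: 151072063/180609819 ≈ 0.83646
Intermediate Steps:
O(n) = -5*n
Y(X, E) = 0
b(l, R) = 30 + l (b(l, R) = l - 5*(-6) = l + 30 = 30 + l)
-35011/(-41973) + b(Y(-9, -12), K(4, -10))/12909 = -35011/(-41973) + (30 + 0)/12909 = -35011*(-1/41973) + 30*(1/12909) = 35011/41973 + 10/4303 = 151072063/180609819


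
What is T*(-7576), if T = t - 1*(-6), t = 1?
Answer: -53032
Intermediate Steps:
T = 7 (T = 1 - 1*(-6) = 1 + 6 = 7)
T*(-7576) = 7*(-7576) = -53032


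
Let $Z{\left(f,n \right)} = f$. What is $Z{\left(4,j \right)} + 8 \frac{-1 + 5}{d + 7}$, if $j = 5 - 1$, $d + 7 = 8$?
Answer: $8$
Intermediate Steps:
$d = 1$ ($d = -7 + 8 = 1$)
$j = 4$ ($j = 5 - 1 = 4$)
$Z{\left(4,j \right)} + 8 \frac{-1 + 5}{d + 7} = 4 + 8 \frac{-1 + 5}{1 + 7} = 4 + 8 \cdot \frac{4}{8} = 4 + 8 \cdot 4 \cdot \frac{1}{8} = 4 + 8 \cdot \frac{1}{2} = 4 + 4 = 8$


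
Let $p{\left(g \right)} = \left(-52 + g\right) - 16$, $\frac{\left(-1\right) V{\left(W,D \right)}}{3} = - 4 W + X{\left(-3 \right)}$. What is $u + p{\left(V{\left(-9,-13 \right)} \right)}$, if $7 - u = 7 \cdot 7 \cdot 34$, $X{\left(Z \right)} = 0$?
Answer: $-1835$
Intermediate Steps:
$V{\left(W,D \right)} = 12 W$ ($V{\left(W,D \right)} = - 3 \left(- 4 W + 0\right) = - 3 \left(- 4 W\right) = 12 W$)
$u = -1659$ ($u = 7 - 7 \cdot 7 \cdot 34 = 7 - 49 \cdot 34 = 7 - 1666 = -1659$)
$p{\left(g \right)} = -68 + g$
$u + p{\left(V{\left(-9,-13 \right)} \right)} = -1659 + \left(-68 + 12 \left(-9\right)\right) = -1659 - 176 = -1835$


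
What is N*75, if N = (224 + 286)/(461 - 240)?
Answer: 2250/13 ≈ 173.08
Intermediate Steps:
N = 30/13 (N = 510/221 = 510*(1/221) = 30/13 ≈ 2.3077)
N*75 = (30/13)*75 = 2250/13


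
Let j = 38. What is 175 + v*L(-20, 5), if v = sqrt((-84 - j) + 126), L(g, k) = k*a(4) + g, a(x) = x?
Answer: 175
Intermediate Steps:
L(g, k) = g + 4*k (L(g, k) = k*4 + g = 4*k + g = g + 4*k)
v = 2 (v = sqrt((-84 - 1*38) + 126) = sqrt((-84 - 38) + 126) = sqrt(-122 + 126) = sqrt(4) = 2)
175 + v*L(-20, 5) = 175 + 2*(-20 + 4*5) = 175 + 2*(-20 + 20) = 175 + 2*0 = 175 + 0 = 175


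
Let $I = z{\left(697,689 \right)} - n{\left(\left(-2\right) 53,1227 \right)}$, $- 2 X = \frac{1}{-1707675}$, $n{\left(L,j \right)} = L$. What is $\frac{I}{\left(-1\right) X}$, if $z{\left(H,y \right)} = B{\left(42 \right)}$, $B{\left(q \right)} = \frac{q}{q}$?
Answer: $-365442450$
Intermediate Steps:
$B{\left(q \right)} = 1$
$z{\left(H,y \right)} = 1$
$X = \frac{1}{3415350}$ ($X = - \frac{1}{2 \left(-1707675\right)} = \left(- \frac{1}{2}\right) \left(- \frac{1}{1707675}\right) = \frac{1}{3415350} \approx 2.928 \cdot 10^{-7}$)
$I = 107$ ($I = 1 - \left(-2\right) 53 = 1 - -106 = 1 + 106 = 107$)
$\frac{I}{\left(-1\right) X} = \frac{107}{\left(-1\right) \frac{1}{3415350}} = \frac{107}{- \frac{1}{3415350}} = 107 \left(-3415350\right) = -365442450$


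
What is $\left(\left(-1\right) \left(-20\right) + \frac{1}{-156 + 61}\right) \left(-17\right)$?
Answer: $- \frac{32283}{95} \approx -339.82$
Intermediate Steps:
$\left(\left(-1\right) \left(-20\right) + \frac{1}{-156 + 61}\right) \left(-17\right) = \left(20 + \frac{1}{-95}\right) \left(-17\right) = \left(20 - \frac{1}{95}\right) \left(-17\right) = \frac{1899}{95} \left(-17\right) = - \frac{32283}{95}$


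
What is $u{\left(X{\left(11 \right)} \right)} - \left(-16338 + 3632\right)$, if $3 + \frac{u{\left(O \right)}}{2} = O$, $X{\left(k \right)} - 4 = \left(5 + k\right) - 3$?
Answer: $12734$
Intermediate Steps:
$X{\left(k \right)} = 6 + k$ ($X{\left(k \right)} = 4 + \left(\left(5 + k\right) - 3\right) = 4 + \left(2 + k\right) = 6 + k$)
$u{\left(O \right)} = -6 + 2 O$
$u{\left(X{\left(11 \right)} \right)} - \left(-16338 + 3632\right) = \left(-6 + 2 \left(6 + 11\right)\right) - \left(-16338 + 3632\right) = \left(-6 + 2 \cdot 17\right) - -12706 = \left(-6 + 34\right) + 12706 = 28 + 12706 = 12734$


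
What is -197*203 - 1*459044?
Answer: -499035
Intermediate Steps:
-197*203 - 1*459044 = -39991 - 459044 = -499035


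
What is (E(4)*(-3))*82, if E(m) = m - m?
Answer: 0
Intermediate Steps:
E(m) = 0
(E(4)*(-3))*82 = (0*(-3))*82 = 0*82 = 0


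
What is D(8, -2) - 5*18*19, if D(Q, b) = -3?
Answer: -1713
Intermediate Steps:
D(8, -2) - 5*18*19 = -3 - 5*18*19 = -3 - 90*19 = -3 - 1710 = -1713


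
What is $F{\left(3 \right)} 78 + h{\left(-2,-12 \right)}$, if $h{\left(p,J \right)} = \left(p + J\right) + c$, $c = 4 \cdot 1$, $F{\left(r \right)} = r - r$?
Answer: $-10$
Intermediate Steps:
$F{\left(r \right)} = 0$
$c = 4$
$h{\left(p,J \right)} = 4 + J + p$ ($h{\left(p,J \right)} = \left(p + J\right) + 4 = \left(J + p\right) + 4 = 4 + J + p$)
$F{\left(3 \right)} 78 + h{\left(-2,-12 \right)} = 0 \cdot 78 - 10 = 0 - 10 = -10$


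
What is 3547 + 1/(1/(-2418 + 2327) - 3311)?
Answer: 1068718103/301302 ≈ 3547.0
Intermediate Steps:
3547 + 1/(1/(-2418 + 2327) - 3311) = 3547 + 1/(1/(-91) - 3311) = 3547 + 1/(-1/91 - 3311) = 3547 + 1/(-301302/91) = 3547 - 91/301302 = 1068718103/301302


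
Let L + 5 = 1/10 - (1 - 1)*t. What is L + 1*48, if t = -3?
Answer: 431/10 ≈ 43.100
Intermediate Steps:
L = -49/10 (L = -5 + (1/10 - (1 - 1)*(-3)) = -5 + (⅒ - 0*(-3)) = -5 + (⅒ - 1*0) = -5 + (⅒ + 0) = -5 + ⅒ = -49/10 ≈ -4.9000)
L + 1*48 = -49/10 + 1*48 = -49/10 + 48 = 431/10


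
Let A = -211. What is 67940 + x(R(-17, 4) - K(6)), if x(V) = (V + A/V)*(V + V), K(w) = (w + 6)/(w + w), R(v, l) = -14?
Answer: 67968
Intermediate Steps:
K(w) = (6 + w)/(2*w) (K(w) = (6 + w)/((2*w)) = (6 + w)*(1/(2*w)) = (6 + w)/(2*w))
x(V) = 2*V*(V - 211/V) (x(V) = (V - 211/V)*(V + V) = (V - 211/V)*(2*V) = 2*V*(V - 211/V))
67940 + x(R(-17, 4) - K(6)) = 67940 + (-422 + 2*(-14 - (6 + 6)/(2*6))²) = 67940 + (-422 + 2*(-14 - 12/(2*6))²) = 67940 + (-422 + 2*(-14 - 1*1)²) = 67940 + (-422 + 2*(-14 - 1)²) = 67940 + (-422 + 2*(-15)²) = 67940 + (-422 + 2*225) = 67940 + (-422 + 450) = 67940 + 28 = 67968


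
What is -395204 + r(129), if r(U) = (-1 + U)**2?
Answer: -378820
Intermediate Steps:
-395204 + r(129) = -395204 + (-1 + 129)**2 = -395204 + 128**2 = -395204 + 16384 = -378820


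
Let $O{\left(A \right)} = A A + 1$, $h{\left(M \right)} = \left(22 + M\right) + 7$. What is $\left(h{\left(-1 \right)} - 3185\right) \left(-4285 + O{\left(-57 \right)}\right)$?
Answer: $3267495$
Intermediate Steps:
$h{\left(M \right)} = 29 + M$
$O{\left(A \right)} = 1 + A^{2}$ ($O{\left(A \right)} = A^{2} + 1 = 1 + A^{2}$)
$\left(h{\left(-1 \right)} - 3185\right) \left(-4285 + O{\left(-57 \right)}\right) = \left(\left(29 - 1\right) - 3185\right) \left(-4285 + \left(1 + \left(-57\right)^{2}\right)\right) = \left(28 - 3185\right) \left(-4285 + \left(1 + 3249\right)\right) = - 3157 \left(-4285 + 3250\right) = \left(-3157\right) \left(-1035\right) = 3267495$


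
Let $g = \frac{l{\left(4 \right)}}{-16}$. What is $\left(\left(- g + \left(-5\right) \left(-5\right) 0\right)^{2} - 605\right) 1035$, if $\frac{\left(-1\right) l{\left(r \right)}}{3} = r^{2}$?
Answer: $-616860$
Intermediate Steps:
$l{\left(r \right)} = - 3 r^{2}$
$g = 3$ ($g = \frac{\left(-3\right) 4^{2}}{-16} = \left(-3\right) 16 \left(- \frac{1}{16}\right) = \left(-48\right) \left(- \frac{1}{16}\right) = 3$)
$\left(\left(- g + \left(-5\right) \left(-5\right) 0\right)^{2} - 605\right) 1035 = \left(\left(\left(-1\right) 3 + \left(-5\right) \left(-5\right) 0\right)^{2} - 605\right) 1035 = \left(\left(-3 + 25 \cdot 0\right)^{2} - 605\right) 1035 = \left(\left(-3 + 0\right)^{2} - 605\right) 1035 = \left(\left(-3\right)^{2} - 605\right) 1035 = \left(9 - 605\right) 1035 = \left(-596\right) 1035 = -616860$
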